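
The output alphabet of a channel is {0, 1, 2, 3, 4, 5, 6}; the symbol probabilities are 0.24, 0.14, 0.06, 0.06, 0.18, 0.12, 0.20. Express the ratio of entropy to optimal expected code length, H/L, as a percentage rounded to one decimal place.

Entropy H = −Σ p log₂ p ≈ 2.6551 bits.
Huffman merges: 3/50+3/50→3/25; 3/25+3/25→6/25; 7/50+9/50→8/25; 1/5+6/25→11/25; 6/25+8/25→14/25; 11/25+14/25→1. L = 67/25 ≈ 2.6800.
Efficiency = H/L = 2.6551/2.6800 = 99.1%.

99.1%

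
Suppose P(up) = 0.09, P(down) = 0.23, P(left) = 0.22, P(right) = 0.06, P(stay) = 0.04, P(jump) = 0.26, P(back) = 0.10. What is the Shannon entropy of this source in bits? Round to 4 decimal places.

2.5477 bits

H = −Σ pᵢ log₂ pᵢ.
−0.09·log₂(0.09) = 0.3127
−0.23·log₂(0.23) = 0.4877
−0.22·log₂(0.22) = 0.4806
−0.06·log₂(0.06) = 0.2435
−0.04·log₂(0.04) = 0.1858
−0.26·log₂(0.26) = 0.5053
−0.10·log₂(0.10) = 0.3322
Sum ≈ 2.5477 → 2.5477 bits.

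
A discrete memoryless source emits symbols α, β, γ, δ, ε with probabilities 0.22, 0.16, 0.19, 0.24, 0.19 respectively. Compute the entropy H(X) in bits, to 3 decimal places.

H = −Σ pᵢ log₂ pᵢ.
−0.22·log₂(0.22) = 0.4806
−0.16·log₂(0.16) = 0.4230
−0.19·log₂(0.19) = 0.4552
−0.24·log₂(0.24) = 0.4941
−0.19·log₂(0.19) = 0.4552
Sum ≈ 2.3082 → 2.308 bits.

2.308 bits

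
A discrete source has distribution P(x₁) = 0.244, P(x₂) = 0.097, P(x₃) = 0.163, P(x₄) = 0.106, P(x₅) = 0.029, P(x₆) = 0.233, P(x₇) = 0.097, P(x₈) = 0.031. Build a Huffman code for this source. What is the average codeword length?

2.74 bits/symbol

Repeatedly combine the two least-probable nodes; the expected code length is the sum of the merged weights.
merge 29/1000 + 31/1000 → 3/50
merge 3/50 + 97/1000 → 157/1000
merge 97/1000 + 53/500 → 203/1000
merge 157/1000 + 163/1000 → 8/25
merge 203/1000 + 233/1000 → 109/250
merge 61/250 + 8/25 → 141/250
merge 109/250 + 141/250 → 1
L = 3/50 + 157/1000 + 203/1000 + 8/25 + 109/250 + 141/250 + 1 = 137/50 = 2.74 bits/symbol.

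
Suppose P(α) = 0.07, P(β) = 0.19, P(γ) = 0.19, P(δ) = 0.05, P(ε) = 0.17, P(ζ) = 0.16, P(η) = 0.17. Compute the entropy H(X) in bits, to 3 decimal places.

2.687 bits

H = −Σ pᵢ log₂ pᵢ.
−0.07·log₂(0.07) = 0.2686
−0.19·log₂(0.19) = 0.4552
−0.19·log₂(0.19) = 0.4552
−0.05·log₂(0.05) = 0.2161
−0.17·log₂(0.17) = 0.4346
−0.16·log₂(0.16) = 0.4230
−0.17·log₂(0.17) = 0.4346
Sum ≈ 2.6873 → 2.687 bits.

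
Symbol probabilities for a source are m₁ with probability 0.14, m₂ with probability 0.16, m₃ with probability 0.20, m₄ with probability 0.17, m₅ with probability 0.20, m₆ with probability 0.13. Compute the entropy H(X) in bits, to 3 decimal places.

2.566 bits

H = −Σ pᵢ log₂ pᵢ.
−0.14·log₂(0.14) = 0.3971
−0.16·log₂(0.16) = 0.4230
−0.20·log₂(0.20) = 0.4644
−0.17·log₂(0.17) = 0.4346
−0.20·log₂(0.20) = 0.4644
−0.13·log₂(0.13) = 0.3826
Sum ≈ 2.5661 → 2.566 bits.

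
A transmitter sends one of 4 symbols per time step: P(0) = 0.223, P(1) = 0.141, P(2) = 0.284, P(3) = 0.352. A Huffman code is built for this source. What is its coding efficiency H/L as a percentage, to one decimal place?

96.4%

Entropy H = −Σ p log₂ p ≈ 1.9273 bits.
Huffman merges: 141/1000+223/1000→91/250; 71/250+44/125→159/250; 91/250+159/250→1. L = 2 ≈ 2.0000.
Efficiency = H/L = 1.9273/2.0000 = 96.4%.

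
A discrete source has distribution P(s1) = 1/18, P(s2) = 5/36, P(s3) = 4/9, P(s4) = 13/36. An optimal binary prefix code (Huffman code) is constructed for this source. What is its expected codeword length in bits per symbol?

1.75 bits/symbol

Repeatedly combine the two least-probable nodes; the expected code length is the sum of the merged weights.
merge 1/18 + 5/36 → 7/36
merge 7/36 + 13/36 → 5/9
merge 4/9 + 5/9 → 1
L = 7/36 + 5/9 + 1 = 7/4 = 1.75 bits/symbol.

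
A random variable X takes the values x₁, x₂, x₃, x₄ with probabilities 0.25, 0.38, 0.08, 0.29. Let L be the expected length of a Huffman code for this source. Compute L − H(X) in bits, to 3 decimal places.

Entropy H = −Σ p log₂ p ≈ 1.8399 bits.
Huffman merges: 2/25+1/4→33/100; 29/100+33/100→31/50; 19/50+31/50→1. L = 39/20 ≈ 1.9500.
L − H = 1.9500 − 1.8399 = 0.110 bits.

0.110 bits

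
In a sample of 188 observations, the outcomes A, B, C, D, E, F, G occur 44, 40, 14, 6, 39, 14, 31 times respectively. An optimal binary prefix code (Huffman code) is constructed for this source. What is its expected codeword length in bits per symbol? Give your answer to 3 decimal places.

Probabilities are the counts divided by 188.
Repeatedly combine the two least-probable nodes; the expected code length is the sum of the merged weights.
merge 3/94 + 7/94 → 5/47
merge 7/94 + 5/47 → 17/94
merge 31/188 + 17/94 → 65/188
merge 39/188 + 10/47 → 79/188
merge 11/47 + 65/188 → 109/188
merge 79/188 + 109/188 → 1
L = 5/47 + 17/94 + 65/188 + 79/188 + 109/188 + 1 = 495/188 ≈ 2.633 bits/symbol.

2.633 bits/symbol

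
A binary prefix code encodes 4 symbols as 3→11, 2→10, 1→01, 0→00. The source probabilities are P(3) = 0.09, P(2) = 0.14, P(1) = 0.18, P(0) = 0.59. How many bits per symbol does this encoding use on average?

L̄ = Σ pᵢ·ℓᵢ = 0.09·2 + 0.14·2 + 0.18·2 + 0.59·2 = 2 bits/symbol.

2 bits/symbol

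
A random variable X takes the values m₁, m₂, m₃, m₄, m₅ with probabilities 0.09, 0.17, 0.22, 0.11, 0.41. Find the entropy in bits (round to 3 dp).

2.105 bits

H = −Σ pᵢ log₂ pᵢ.
−0.09·log₂(0.09) = 0.3127
−0.17·log₂(0.17) = 0.4346
−0.22·log₂(0.22) = 0.4806
−0.11·log₂(0.11) = 0.3503
−0.41·log₂(0.41) = 0.5274
Sum ≈ 2.1055 → 2.105 bits.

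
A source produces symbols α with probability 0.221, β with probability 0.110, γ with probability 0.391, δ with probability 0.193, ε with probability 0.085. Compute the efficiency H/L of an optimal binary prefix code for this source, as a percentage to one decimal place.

Entropy H = −Σ p log₂ p ≈ 2.1217 bits.
Huffman merges: 17/200+11/100→39/200; 193/1000+39/200→97/250; 221/1000+97/250→609/1000; 391/1000+609/1000→1. L = 274/125 ≈ 2.1920.
Efficiency = H/L = 2.1217/2.1920 = 96.8%.

96.8%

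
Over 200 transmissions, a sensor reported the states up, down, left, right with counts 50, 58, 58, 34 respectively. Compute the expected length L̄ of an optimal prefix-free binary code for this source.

2 bits/symbol

Probabilities are the counts divided by 200.
Repeatedly combine the two least-probable nodes; the expected code length is the sum of the merged weights.
merge 17/100 + 1/4 → 21/50
merge 29/100 + 29/100 → 29/50
merge 21/50 + 29/50 → 1
L = 21/50 + 29/50 + 1 = 2 bits/symbol.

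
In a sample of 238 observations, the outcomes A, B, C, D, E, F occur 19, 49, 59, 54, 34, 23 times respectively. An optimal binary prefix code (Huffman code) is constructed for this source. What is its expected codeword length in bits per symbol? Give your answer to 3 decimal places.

Probabilities are the counts divided by 238.
Repeatedly combine the two least-probable nodes; the expected code length is the sum of the merged weights.
merge 19/238 + 23/238 → 3/17
merge 1/7 + 3/17 → 38/119
merge 7/34 + 27/119 → 103/238
merge 59/238 + 38/119 → 135/238
merge 103/238 + 135/238 → 1
L = 3/17 + 38/119 + 103/238 + 135/238 + 1 = 297/119 ≈ 2.496 bits/symbol.

2.496 bits/symbol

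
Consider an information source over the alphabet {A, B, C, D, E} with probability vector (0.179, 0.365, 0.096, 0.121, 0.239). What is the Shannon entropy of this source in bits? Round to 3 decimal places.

2.162 bits

H = −Σ pᵢ log₂ pᵢ.
−0.179·log₂(0.179) = 0.4443
−0.365·log₂(0.365) = 0.5307
−0.096·log₂(0.096) = 0.3246
−0.121·log₂(0.121) = 0.3687
−0.239·log₂(0.239) = 0.4935
Sum ≈ 2.1617 → 2.162 bits.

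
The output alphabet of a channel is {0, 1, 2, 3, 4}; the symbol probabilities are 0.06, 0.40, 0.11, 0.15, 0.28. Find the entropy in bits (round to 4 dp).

H = −Σ pᵢ log₂ pᵢ.
−0.06·log₂(0.06) = 0.2435
−0.40·log₂(0.40) = 0.5288
−0.11·log₂(0.11) = 0.3503
−0.15·log₂(0.15) = 0.4105
−0.28·log₂(0.28) = 0.5142
Sum ≈ 2.0474 → 2.0474 bits.

2.0474 bits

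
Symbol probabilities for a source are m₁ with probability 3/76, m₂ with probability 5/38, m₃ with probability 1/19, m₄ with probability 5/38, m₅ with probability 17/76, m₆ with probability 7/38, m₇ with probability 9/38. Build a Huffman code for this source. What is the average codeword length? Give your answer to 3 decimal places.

Repeatedly combine the two least-probable nodes; the expected code length is the sum of the merged weights.
merge 3/76 + 1/19 → 7/76
merge 7/76 + 5/38 → 17/76
merge 5/38 + 7/38 → 6/19
merge 17/76 + 17/76 → 17/38
merge 9/38 + 6/19 → 21/38
merge 17/38 + 21/38 → 1
L = 7/76 + 17/76 + 6/19 + 17/38 + 21/38 + 1 = 50/19 ≈ 2.632 bits/symbol.

2.632 bits/symbol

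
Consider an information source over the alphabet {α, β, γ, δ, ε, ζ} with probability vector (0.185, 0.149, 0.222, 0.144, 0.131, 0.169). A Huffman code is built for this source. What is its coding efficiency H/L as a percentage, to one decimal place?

Entropy H = −Σ p log₂ p ≈ 2.5619 bits.
Huffman merges: 131/1000+18/125→11/40; 149/1000+169/1000→159/500; 37/200+111/500→407/1000; 11/40+159/500→593/1000; 407/1000+593/1000→1. L = 2593/1000 ≈ 2.5930.
Efficiency = H/L = 2.5619/2.5930 = 98.8%.

98.8%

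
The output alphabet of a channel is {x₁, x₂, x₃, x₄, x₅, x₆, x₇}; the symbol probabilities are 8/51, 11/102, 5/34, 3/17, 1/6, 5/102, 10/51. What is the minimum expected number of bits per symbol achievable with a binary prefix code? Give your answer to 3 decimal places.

Repeatedly combine the two least-probable nodes; the expected code length is the sum of the merged weights.
merge 5/102 + 11/102 → 8/51
merge 5/34 + 8/51 → 31/102
merge 8/51 + 1/6 → 11/34
merge 3/17 + 10/51 → 19/51
merge 31/102 + 11/34 → 32/51
merge 19/51 + 32/51 → 1
L = 8/51 + 31/102 + 11/34 + 19/51 + 32/51 + 1 = 142/51 ≈ 2.784 bits/symbol.

2.784 bits/symbol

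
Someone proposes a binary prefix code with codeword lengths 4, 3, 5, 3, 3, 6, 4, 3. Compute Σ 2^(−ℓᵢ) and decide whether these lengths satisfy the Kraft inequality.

With common denominator 2^6 = 64: Σ 2^(−ℓᵢ) = 4/64 + 8/64 + 2/64 + 8/64 + 8/64 + 1/64 + 4/64 + 8/64 = 43/64 = 0.671875.
Kraft's inequality requires Σ ≤ 1; here Σ = 0.671875 ≤ 1, so such a prefix code exists.

0.671875; yes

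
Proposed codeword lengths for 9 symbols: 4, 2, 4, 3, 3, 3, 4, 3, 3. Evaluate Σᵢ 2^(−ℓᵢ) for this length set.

With common denominator 2^4 = 16: Σ 2^(−ℓᵢ) = 1/16 + 4/16 + 1/16 + 2/16 + 2/16 + 2/16 + 1/16 + 2/16 + 2/16 = 17/16 = 1.0625.

1.0625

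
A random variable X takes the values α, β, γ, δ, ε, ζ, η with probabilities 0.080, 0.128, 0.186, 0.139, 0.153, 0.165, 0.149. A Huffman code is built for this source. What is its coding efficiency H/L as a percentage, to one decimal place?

Entropy H = −Σ p log₂ p ≈ 2.7707 bits.
Huffman merges: 2/25+16/125→26/125; 139/1000+149/1000→36/125; 153/1000+33/200→159/500; 93/500+26/125→197/500; 36/125+159/500→303/500; 197/500+303/500→1. L = 1407/500 ≈ 2.8140.
Efficiency = H/L = 2.7707/2.8140 = 98.5%.

98.5%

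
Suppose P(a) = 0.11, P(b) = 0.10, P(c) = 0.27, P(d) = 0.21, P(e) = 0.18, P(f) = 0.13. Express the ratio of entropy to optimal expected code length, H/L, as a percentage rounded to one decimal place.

Entropy H = −Σ p log₂ p ≈ 2.4933 bits.
Huffman merges: 1/10+11/100→21/100; 13/100+9/50→31/100; 21/100+21/100→21/50; 27/100+31/100→29/50; 21/50+29/50→1. L = 63/25 ≈ 2.5200.
Efficiency = H/L = 2.4933/2.5200 = 98.9%.

98.9%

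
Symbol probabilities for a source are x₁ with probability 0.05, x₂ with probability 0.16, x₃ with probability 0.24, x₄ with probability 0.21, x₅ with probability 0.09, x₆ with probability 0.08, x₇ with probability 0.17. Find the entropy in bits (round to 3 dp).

2.645 bits

H = −Σ pᵢ log₂ pᵢ.
−0.05·log₂(0.05) = 0.2161
−0.16·log₂(0.16) = 0.4230
−0.24·log₂(0.24) = 0.4941
−0.21·log₂(0.21) = 0.4728
−0.09·log₂(0.09) = 0.3127
−0.08·log₂(0.08) = 0.2915
−0.17·log₂(0.17) = 0.4346
Sum ≈ 2.6448 → 2.645 bits.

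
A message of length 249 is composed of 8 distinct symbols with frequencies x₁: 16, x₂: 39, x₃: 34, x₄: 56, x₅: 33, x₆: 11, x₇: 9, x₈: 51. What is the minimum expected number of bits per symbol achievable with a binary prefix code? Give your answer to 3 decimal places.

2.795 bits/symbol

Probabilities are the counts divided by 249.
Repeatedly combine the two least-probable nodes; the expected code length is the sum of the merged weights.
merge 3/83 + 11/249 → 20/249
merge 16/249 + 20/249 → 12/83
merge 11/83 + 34/249 → 67/249
merge 12/83 + 13/83 → 25/83
merge 17/83 + 56/249 → 107/249
merge 67/249 + 25/83 → 142/249
merge 107/249 + 142/249 → 1
L = 20/249 + 12/83 + 67/249 + 25/83 + 107/249 + 142/249 + 1 = 232/83 ≈ 2.795 bits/symbol.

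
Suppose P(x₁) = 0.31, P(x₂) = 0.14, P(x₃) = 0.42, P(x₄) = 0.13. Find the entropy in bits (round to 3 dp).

H = −Σ pᵢ log₂ pᵢ.
−0.31·log₂(0.31) = 0.5238
−0.14·log₂(0.14) = 0.3971
−0.42·log₂(0.42) = 0.5256
−0.13·log₂(0.13) = 0.3826
Sum ≈ 1.8292 → 1.829 bits.

1.829 bits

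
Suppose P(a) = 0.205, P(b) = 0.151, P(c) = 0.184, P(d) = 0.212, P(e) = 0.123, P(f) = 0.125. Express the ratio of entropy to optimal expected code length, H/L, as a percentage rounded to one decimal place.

98.8%

Entropy H = −Σ p log₂ p ≈ 2.5512 bits.
Huffman merges: 123/1000+1/8→31/125; 151/1000+23/125→67/200; 41/200+53/250→417/1000; 31/125+67/200→583/1000; 417/1000+583/1000→1. L = 2583/1000 ≈ 2.5830.
Efficiency = H/L = 2.5512/2.5830 = 98.8%.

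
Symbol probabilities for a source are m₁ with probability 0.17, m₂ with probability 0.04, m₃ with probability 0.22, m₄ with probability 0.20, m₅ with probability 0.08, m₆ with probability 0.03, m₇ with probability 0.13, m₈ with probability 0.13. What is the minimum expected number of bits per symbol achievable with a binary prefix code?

Repeatedly combine the two least-probable nodes; the expected code length is the sum of the merged weights.
merge 3/100 + 1/25 → 7/100
merge 7/100 + 2/25 → 3/20
merge 13/100 + 13/100 → 13/50
merge 3/20 + 17/100 → 8/25
merge 1/5 + 11/50 → 21/50
merge 13/50 + 8/25 → 29/50
merge 21/50 + 29/50 → 1
L = 7/100 + 3/20 + 13/50 + 8/25 + 21/50 + 29/50 + 1 = 14/5 = 2.8 bits/symbol.

2.8 bits/symbol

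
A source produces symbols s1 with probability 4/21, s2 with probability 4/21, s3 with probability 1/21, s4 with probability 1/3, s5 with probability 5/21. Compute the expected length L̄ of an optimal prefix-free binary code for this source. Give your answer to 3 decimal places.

Repeatedly combine the two least-probable nodes; the expected code length is the sum of the merged weights.
merge 1/21 + 4/21 → 5/21
merge 4/21 + 5/21 → 3/7
merge 5/21 + 1/3 → 4/7
merge 3/7 + 4/7 → 1
L = 5/21 + 3/7 + 4/7 + 1 = 47/21 ≈ 2.238 bits/symbol.

2.238 bits/symbol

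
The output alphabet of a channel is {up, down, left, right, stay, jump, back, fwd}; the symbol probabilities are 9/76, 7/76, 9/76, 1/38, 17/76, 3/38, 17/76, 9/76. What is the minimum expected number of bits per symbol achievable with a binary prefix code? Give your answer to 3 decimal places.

2.855 bits/symbol

Repeatedly combine the two least-probable nodes; the expected code length is the sum of the merged weights.
merge 1/38 + 3/38 → 2/19
merge 7/76 + 2/19 → 15/76
merge 9/76 + 9/76 → 9/38
merge 9/76 + 15/76 → 6/19
merge 17/76 + 17/76 → 17/38
merge 9/38 + 6/19 → 21/38
merge 17/38 + 21/38 → 1
L = 2/19 + 15/76 + 9/38 + 6/19 + 17/38 + 21/38 + 1 = 217/76 ≈ 2.855 bits/symbol.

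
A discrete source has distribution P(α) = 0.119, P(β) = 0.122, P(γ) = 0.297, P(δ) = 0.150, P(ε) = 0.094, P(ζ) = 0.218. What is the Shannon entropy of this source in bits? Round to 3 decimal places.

2.466 bits

H = −Σ pᵢ log₂ pᵢ.
−0.119·log₂(0.119) = 0.3654
−0.122·log₂(0.122) = 0.3703
−0.297·log₂(0.297) = 0.5202
−0.150·log₂(0.150) = 0.4105
−0.094·log₂(0.094) = 0.3207
−0.218·log₂(0.218) = 0.4791
Sum ≈ 2.4662 → 2.466 bits.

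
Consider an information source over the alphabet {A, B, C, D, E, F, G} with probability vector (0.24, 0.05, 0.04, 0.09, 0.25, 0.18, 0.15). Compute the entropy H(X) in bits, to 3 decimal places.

H = −Σ pᵢ log₂ pᵢ.
−0.24·log₂(0.24) = 0.4941
−0.05·log₂(0.05) = 0.2161
−0.04·log₂(0.04) = 0.1858
−0.09·log₂(0.09) = 0.3127
−0.25·log₂(0.25) = 0.5000
−0.18·log₂(0.18) = 0.4453
−0.15·log₂(0.15) = 0.4105
Sum ≈ 2.5645 → 2.564 bits.

2.564 bits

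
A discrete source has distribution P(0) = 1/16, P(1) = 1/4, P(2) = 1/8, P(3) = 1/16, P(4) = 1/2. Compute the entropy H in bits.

1.875 bits

Each probability is a power of 1/2, so log₂(1/p) is an integer.
H = Σ p·log₂(1/p) = 1/16·4 + 1/4·2 + 1/8·3 + 1/16·4 + 1/2·1 = 1.875 bits.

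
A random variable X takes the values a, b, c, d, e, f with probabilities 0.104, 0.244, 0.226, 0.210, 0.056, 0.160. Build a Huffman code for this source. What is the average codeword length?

Repeatedly combine the two least-probable nodes; the expected code length is the sum of the merged weights.
merge 7/125 + 13/125 → 4/25
merge 4/25 + 4/25 → 8/25
merge 21/100 + 113/500 → 109/250
merge 61/250 + 8/25 → 141/250
merge 109/250 + 141/250 → 1
L = 4/25 + 8/25 + 109/250 + 141/250 + 1 = 62/25 = 2.48 bits/symbol.

2.48 bits/symbol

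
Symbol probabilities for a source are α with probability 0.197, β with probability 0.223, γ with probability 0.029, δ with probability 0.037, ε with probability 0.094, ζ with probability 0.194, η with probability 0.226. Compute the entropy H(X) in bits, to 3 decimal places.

2.533 bits

H = −Σ pᵢ log₂ pᵢ.
−0.197·log₂(0.197) = 0.4617
−0.223·log₂(0.223) = 0.4828
−0.029·log₂(0.029) = 0.1481
−0.037·log₂(0.037) = 0.1760
−0.094·log₂(0.094) = 0.3207
−0.194·log₂(0.194) = 0.4590
−0.226·log₂(0.226) = 0.4849
Sum ≈ 2.5331 → 2.533 bits.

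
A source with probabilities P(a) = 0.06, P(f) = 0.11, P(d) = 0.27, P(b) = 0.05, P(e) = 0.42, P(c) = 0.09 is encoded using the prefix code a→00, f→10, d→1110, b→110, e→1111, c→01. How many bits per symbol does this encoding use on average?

3.43 bits/symbol

L̄ = Σ pᵢ·ℓᵢ = 0.06·2 + 0.11·2 + 0.27·4 + 0.05·3 + 0.42·4 + 0.09·2 = 3.43 bits/symbol.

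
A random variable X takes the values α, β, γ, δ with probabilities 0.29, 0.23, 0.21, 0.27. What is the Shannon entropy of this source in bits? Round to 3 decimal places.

H = −Σ pᵢ log₂ pᵢ.
−0.29·log₂(0.29) = 0.5179
−0.23·log₂(0.23) = 0.4877
−0.21·log₂(0.21) = 0.4728
−0.27·log₂(0.27) = 0.5100
Sum ≈ 1.9884 → 1.988 bits.

1.988 bits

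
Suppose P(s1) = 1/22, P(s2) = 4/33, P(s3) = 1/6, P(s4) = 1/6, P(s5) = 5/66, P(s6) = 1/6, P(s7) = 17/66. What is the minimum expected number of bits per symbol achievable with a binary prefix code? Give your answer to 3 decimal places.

2.697 bits/symbol

Repeatedly combine the two least-probable nodes; the expected code length is the sum of the merged weights.
merge 1/22 + 5/66 → 4/33
merge 4/33 + 4/33 → 8/33
merge 1/6 + 1/6 → 1/3
merge 1/6 + 8/33 → 9/22
merge 17/66 + 1/3 → 13/22
merge 9/22 + 13/22 → 1
L = 4/33 + 8/33 + 1/3 + 9/22 + 13/22 + 1 = 89/33 ≈ 2.697 bits/symbol.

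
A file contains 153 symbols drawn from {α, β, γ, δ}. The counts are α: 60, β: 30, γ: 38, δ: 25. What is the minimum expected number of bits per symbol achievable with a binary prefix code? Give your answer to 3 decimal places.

Probabilities are the counts divided by 153.
Repeatedly combine the two least-probable nodes; the expected code length is the sum of the merged weights.
merge 25/153 + 10/51 → 55/153
merge 38/153 + 55/153 → 31/51
merge 20/51 + 31/51 → 1
L = 55/153 + 31/51 + 1 = 301/153 ≈ 1.967 bits/symbol.

1.967 bits/symbol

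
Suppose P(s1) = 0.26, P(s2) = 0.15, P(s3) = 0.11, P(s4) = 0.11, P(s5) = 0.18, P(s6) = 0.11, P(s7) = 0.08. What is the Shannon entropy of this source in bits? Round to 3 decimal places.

2.704 bits

H = −Σ pᵢ log₂ pᵢ.
−0.26·log₂(0.26) = 0.5053
−0.15·log₂(0.15) = 0.4105
−0.11·log₂(0.11) = 0.3503
−0.11·log₂(0.11) = 0.3503
−0.18·log₂(0.18) = 0.4453
−0.11·log₂(0.11) = 0.3503
−0.08·log₂(0.08) = 0.2915
Sum ≈ 2.7035 → 2.704 bits.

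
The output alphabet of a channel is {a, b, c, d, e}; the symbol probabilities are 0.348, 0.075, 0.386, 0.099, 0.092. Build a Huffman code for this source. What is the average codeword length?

Repeatedly combine the two least-probable nodes; the expected code length is the sum of the merged weights.
merge 3/40 + 23/250 → 167/1000
merge 99/1000 + 167/1000 → 133/500
merge 133/500 + 87/250 → 307/500
merge 193/500 + 307/500 → 1
L = 167/1000 + 133/500 + 307/500 + 1 = 2047/1000 = 2.047 bits/symbol.

2.047 bits/symbol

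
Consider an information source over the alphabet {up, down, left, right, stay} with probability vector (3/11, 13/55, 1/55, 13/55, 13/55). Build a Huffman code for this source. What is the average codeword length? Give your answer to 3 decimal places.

Repeatedly combine the two least-probable nodes; the expected code length is the sum of the merged weights.
merge 1/55 + 13/55 → 14/55
merge 13/55 + 13/55 → 26/55
merge 14/55 + 3/11 → 29/55
merge 26/55 + 29/55 → 1
L = 14/55 + 26/55 + 29/55 + 1 = 124/55 ≈ 2.255 bits/symbol.

2.255 bits/symbol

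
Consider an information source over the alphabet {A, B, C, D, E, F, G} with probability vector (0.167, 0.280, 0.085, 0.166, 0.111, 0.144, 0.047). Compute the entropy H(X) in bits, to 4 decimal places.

2.6397 bits

H = −Σ pᵢ log₂ pᵢ.
−0.167·log₂(0.167) = 0.4312
−0.280·log₂(0.280) = 0.5142
−0.085·log₂(0.085) = 0.3023
−0.166·log₂(0.166) = 0.4301
−0.111·log₂(0.111) = 0.3520
−0.144·log₂(0.144) = 0.4026
−0.047·log₂(0.047) = 0.2073
Sum ≈ 2.6397 → 2.6397 bits.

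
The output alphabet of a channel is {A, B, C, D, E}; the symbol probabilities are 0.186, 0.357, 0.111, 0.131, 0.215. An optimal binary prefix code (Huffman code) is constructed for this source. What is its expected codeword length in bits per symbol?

Repeatedly combine the two least-probable nodes; the expected code length is the sum of the merged weights.
merge 111/1000 + 131/1000 → 121/500
merge 93/500 + 43/200 → 401/1000
merge 121/500 + 357/1000 → 599/1000
merge 401/1000 + 599/1000 → 1
L = 121/500 + 401/1000 + 599/1000 + 1 = 1121/500 = 2.242 bits/symbol.

2.242 bits/symbol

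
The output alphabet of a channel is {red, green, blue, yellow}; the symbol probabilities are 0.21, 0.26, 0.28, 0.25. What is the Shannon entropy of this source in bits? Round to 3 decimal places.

1.992 bits

H = −Σ pᵢ log₂ pᵢ.
−0.21·log₂(0.21) = 0.4728
−0.26·log₂(0.26) = 0.5053
−0.28·log₂(0.28) = 0.5142
−0.25·log₂(0.25) = 0.5000
Sum ≈ 1.9923 → 1.992 bits.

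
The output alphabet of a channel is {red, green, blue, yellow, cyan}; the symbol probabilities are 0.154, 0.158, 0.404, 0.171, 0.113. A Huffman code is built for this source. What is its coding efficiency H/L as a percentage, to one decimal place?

Entropy H = −Σ p log₂ p ≈ 2.1557 bits.
Huffman merges: 113/1000+77/500→267/1000; 79/500+171/1000→329/1000; 267/1000+329/1000→149/250; 101/250+149/250→1. L = 274/125 ≈ 2.1920.
Efficiency = H/L = 2.1557/2.1920 = 98.3%.

98.3%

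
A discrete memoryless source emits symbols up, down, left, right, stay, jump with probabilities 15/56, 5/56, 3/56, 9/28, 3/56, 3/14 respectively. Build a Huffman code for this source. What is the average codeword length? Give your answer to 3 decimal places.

Repeatedly combine the two least-probable nodes; the expected code length is the sum of the merged weights.
merge 3/56 + 3/56 → 3/28
merge 5/56 + 3/28 → 11/56
merge 11/56 + 3/14 → 23/56
merge 15/56 + 9/28 → 33/56
merge 23/56 + 33/56 → 1
L = 3/28 + 11/56 + 23/56 + 33/56 + 1 = 129/56 ≈ 2.304 bits/symbol.

2.304 bits/symbol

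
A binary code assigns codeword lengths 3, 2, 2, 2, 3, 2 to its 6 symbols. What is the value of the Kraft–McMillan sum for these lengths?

With common denominator 2^3 = 8: Σ 2^(−ℓᵢ) = 1/8 + 2/8 + 2/8 + 2/8 + 1/8 + 2/8 = 10/8 = 1.25.

1.25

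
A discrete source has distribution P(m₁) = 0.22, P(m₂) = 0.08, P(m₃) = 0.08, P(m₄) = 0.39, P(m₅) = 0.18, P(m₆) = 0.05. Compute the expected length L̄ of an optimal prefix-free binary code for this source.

2.34 bits/symbol

Repeatedly combine the two least-probable nodes; the expected code length is the sum of the merged weights.
merge 1/20 + 2/25 → 13/100
merge 2/25 + 13/100 → 21/100
merge 9/50 + 21/100 → 39/100
merge 11/50 + 39/100 → 61/100
merge 39/100 + 61/100 → 1
L = 13/100 + 21/100 + 39/100 + 61/100 + 1 = 117/50 = 2.34 bits/symbol.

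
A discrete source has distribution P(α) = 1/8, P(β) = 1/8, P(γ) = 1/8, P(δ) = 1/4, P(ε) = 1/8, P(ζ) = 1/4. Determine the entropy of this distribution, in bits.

2.5 bits

Each probability is a power of 1/2, so log₂(1/p) is an integer.
H = Σ p·log₂(1/p) = 1/8·3 + 1/8·3 + 1/8·3 + 1/4·2 + 1/8·3 + 1/4·2 = 2.5 bits.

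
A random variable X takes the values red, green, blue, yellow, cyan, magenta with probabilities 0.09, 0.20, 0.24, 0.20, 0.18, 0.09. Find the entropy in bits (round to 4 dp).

H = −Σ pᵢ log₂ pᵢ.
−0.09·log₂(0.09) = 0.3127
−0.20·log₂(0.20) = 0.4644
−0.24·log₂(0.24) = 0.4941
−0.20·log₂(0.20) = 0.4644
−0.18·log₂(0.18) = 0.4453
−0.09·log₂(0.09) = 0.3127
Sum ≈ 2.4935 → 2.4935 bits.

2.4935 bits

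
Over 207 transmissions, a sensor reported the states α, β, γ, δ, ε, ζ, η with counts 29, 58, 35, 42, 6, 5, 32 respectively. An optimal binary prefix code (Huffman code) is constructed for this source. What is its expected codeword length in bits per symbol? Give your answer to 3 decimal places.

Probabilities are the counts divided by 207.
Repeatedly combine the two least-probable nodes; the expected code length is the sum of the merged weights.
merge 5/207 + 2/69 → 11/207
merge 11/207 + 29/207 → 40/207
merge 32/207 + 35/207 → 67/207
merge 40/207 + 14/69 → 82/207
merge 58/207 + 67/207 → 125/207
merge 82/207 + 125/207 → 1
L = 11/207 + 40/207 + 67/207 + 82/207 + 125/207 + 1 = 532/207 ≈ 2.570 bits/symbol.

2.570 bits/symbol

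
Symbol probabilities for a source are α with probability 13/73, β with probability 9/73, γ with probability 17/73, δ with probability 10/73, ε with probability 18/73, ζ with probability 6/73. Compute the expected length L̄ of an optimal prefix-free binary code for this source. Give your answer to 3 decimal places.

Repeatedly combine the two least-probable nodes; the expected code length is the sum of the merged weights.
merge 6/73 + 9/73 → 15/73
merge 10/73 + 13/73 → 23/73
merge 15/73 + 17/73 → 32/73
merge 18/73 + 23/73 → 41/73
merge 32/73 + 41/73 → 1
L = 15/73 + 23/73 + 32/73 + 41/73 + 1 = 184/73 ≈ 2.521 bits/symbol.

2.521 bits/symbol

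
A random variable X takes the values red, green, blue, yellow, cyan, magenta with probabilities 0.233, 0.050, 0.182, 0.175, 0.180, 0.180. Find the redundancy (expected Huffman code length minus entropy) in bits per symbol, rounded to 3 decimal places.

0.101 bits

Entropy H = −Σ p log₂ p ≈ 2.4838 bits.
Huffman merges: 1/20+7/40→9/40; 9/50+9/50→9/25; 91/500+9/40→407/1000; 233/1000+9/25→593/1000; 407/1000+593/1000→1. L = 517/200 ≈ 2.5850.
L − H = 2.5850 − 2.4838 = 0.101 bits.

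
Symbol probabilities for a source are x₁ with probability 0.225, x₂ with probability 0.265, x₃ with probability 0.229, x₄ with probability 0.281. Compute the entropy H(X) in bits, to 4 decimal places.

1.9935 bits

H = −Σ pᵢ log₂ pᵢ.
−0.225·log₂(0.225) = 0.4842
−0.265·log₂(0.265) = 0.5077
−0.229·log₂(0.229) = 0.4870
−0.281·log₂(0.281) = 0.5146
Sum ≈ 1.9935 → 1.9935 bits.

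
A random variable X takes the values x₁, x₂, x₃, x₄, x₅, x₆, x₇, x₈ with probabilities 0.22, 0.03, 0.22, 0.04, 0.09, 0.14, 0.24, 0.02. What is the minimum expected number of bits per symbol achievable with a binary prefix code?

2.64 bits/symbol

Repeatedly combine the two least-probable nodes; the expected code length is the sum of the merged weights.
merge 1/50 + 3/100 → 1/20
merge 1/25 + 1/20 → 9/100
merge 9/100 + 9/100 → 9/50
merge 7/50 + 9/50 → 8/25
merge 11/50 + 11/50 → 11/25
merge 6/25 + 8/25 → 14/25
merge 11/25 + 14/25 → 1
L = 1/20 + 9/100 + 9/50 + 8/25 + 11/25 + 14/25 + 1 = 66/25 = 2.64 bits/symbol.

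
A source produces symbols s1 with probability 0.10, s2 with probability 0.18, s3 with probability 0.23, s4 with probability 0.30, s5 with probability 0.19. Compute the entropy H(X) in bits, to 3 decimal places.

2.241 bits

H = −Σ pᵢ log₂ pᵢ.
−0.10·log₂(0.10) = 0.3322
−0.18·log₂(0.18) = 0.4453
−0.23·log₂(0.23) = 0.4877
−0.30·log₂(0.30) = 0.5211
−0.19·log₂(0.19) = 0.4552
Sum ≈ 2.2415 → 2.241 bits.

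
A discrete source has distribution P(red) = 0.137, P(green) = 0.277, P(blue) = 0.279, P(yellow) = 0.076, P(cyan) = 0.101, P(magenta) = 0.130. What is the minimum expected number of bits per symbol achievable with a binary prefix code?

2.444 bits/symbol

Repeatedly combine the two least-probable nodes; the expected code length is the sum of the merged weights.
merge 19/250 + 101/1000 → 177/1000
merge 13/100 + 137/1000 → 267/1000
merge 177/1000 + 267/1000 → 111/250
merge 277/1000 + 279/1000 → 139/250
merge 111/250 + 139/250 → 1
L = 177/1000 + 267/1000 + 111/250 + 139/250 + 1 = 611/250 = 2.444 bits/symbol.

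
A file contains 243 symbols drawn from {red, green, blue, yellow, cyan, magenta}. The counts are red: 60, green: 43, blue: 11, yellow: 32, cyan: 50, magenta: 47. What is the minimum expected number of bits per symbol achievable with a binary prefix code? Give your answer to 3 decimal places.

Probabilities are the counts divided by 243.
Repeatedly combine the two least-probable nodes; the expected code length is the sum of the merged weights.
merge 11/243 + 32/243 → 43/243
merge 43/243 + 43/243 → 86/243
merge 47/243 + 50/243 → 97/243
merge 20/81 + 86/243 → 146/243
merge 97/243 + 146/243 → 1
L = 43/243 + 86/243 + 97/243 + 146/243 + 1 = 205/81 ≈ 2.531 bits/symbol.

2.531 bits/symbol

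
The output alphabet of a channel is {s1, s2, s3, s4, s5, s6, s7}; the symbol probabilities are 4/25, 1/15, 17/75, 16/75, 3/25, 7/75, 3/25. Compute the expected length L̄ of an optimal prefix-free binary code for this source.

Repeatedly combine the two least-probable nodes; the expected code length is the sum of the merged weights.
merge 1/15 + 7/75 → 4/25
merge 3/25 + 3/25 → 6/25
merge 4/25 + 4/25 → 8/25
merge 16/75 + 17/75 → 11/25
merge 6/25 + 8/25 → 14/25
merge 11/25 + 14/25 → 1
L = 4/25 + 6/25 + 8/25 + 11/25 + 14/25 + 1 = 68/25 = 2.72 bits/symbol.

2.72 bits/symbol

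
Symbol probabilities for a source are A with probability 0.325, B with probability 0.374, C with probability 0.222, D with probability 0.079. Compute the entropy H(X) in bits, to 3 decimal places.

1.829 bits

H = −Σ pᵢ log₂ pᵢ.
−0.325·log₂(0.325) = 0.5270
−0.374·log₂(0.374) = 0.5307
−0.222·log₂(0.222) = 0.4820
−0.079·log₂(0.079) = 0.2893
Sum ≈ 1.8290 → 1.829 bits.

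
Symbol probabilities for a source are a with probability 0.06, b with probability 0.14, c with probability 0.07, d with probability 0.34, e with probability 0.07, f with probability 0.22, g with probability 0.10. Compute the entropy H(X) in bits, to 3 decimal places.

2.520 bits

H = −Σ pᵢ log₂ pᵢ.
−0.06·log₂(0.06) = 0.2435
−0.14·log₂(0.14) = 0.3971
−0.07·log₂(0.07) = 0.2686
−0.34·log₂(0.34) = 0.5292
−0.07·log₂(0.07) = 0.2686
−0.22·log₂(0.22) = 0.4806
−0.10·log₂(0.10) = 0.3322
Sum ≈ 2.5197 → 2.520 bits.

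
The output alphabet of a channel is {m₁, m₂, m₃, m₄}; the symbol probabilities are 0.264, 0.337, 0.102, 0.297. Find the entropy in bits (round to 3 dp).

H = −Σ pᵢ log₂ pᵢ.
−0.264·log₂(0.264) = 0.5072
−0.337·log₂(0.337) = 0.5288
−0.102·log₂(0.102) = 0.3359
−0.297·log₂(0.297) = 0.5202
Sum ≈ 1.8922 → 1.892 bits.

1.892 bits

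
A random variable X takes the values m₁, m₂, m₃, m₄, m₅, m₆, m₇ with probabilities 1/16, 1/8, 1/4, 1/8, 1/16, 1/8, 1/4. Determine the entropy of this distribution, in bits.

Each probability is a power of 1/2, so log₂(1/p) is an integer.
H = Σ p·log₂(1/p) = 1/16·4 + 1/8·3 + 1/4·2 + 1/8·3 + 1/16·4 + 1/8·3 + 1/4·2 = 2.625 bits.

2.625 bits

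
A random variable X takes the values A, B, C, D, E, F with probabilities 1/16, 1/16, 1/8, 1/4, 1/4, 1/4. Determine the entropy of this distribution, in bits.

2.375 bits

Each probability is a power of 1/2, so log₂(1/p) is an integer.
H = Σ p·log₂(1/p) = 1/16·4 + 1/16·4 + 1/8·3 + 1/4·2 + 1/4·2 + 1/4·2 = 2.375 bits.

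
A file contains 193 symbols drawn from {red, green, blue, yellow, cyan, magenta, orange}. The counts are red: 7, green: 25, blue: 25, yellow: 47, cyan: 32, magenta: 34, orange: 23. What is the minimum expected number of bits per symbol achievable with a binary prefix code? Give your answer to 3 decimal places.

2.736 bits/symbol

Probabilities are the counts divided by 193.
Repeatedly combine the two least-probable nodes; the expected code length is the sum of the merged weights.
merge 7/193 + 23/193 → 30/193
merge 25/193 + 25/193 → 50/193
merge 30/193 + 32/193 → 62/193
merge 34/193 + 47/193 → 81/193
merge 50/193 + 62/193 → 112/193
merge 81/193 + 112/193 → 1
L = 30/193 + 50/193 + 62/193 + 81/193 + 112/193 + 1 = 528/193 ≈ 2.736 bits/symbol.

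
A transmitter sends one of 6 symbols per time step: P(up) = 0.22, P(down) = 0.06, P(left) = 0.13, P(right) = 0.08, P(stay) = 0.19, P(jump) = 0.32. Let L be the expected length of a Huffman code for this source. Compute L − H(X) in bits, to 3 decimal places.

Entropy H = −Σ p log₂ p ≈ 2.3795 bits.
Huffman merges: 3/50+2/25→7/50; 13/100+7/50→27/100; 19/100+11/50→41/100; 27/100+8/25→59/100; 41/100+59/100→1. L = 241/100 ≈ 2.4100.
L − H = 2.4100 − 2.3795 = 0.030 bits.

0.030 bits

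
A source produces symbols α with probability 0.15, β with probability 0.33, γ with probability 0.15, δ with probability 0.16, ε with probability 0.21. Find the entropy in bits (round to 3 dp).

H = −Σ pᵢ log₂ pᵢ.
−0.15·log₂(0.15) = 0.4105
−0.33·log₂(0.33) = 0.5278
−0.15·log₂(0.15) = 0.4105
−0.16·log₂(0.16) = 0.4230
−0.21·log₂(0.21) = 0.4728
Sum ≈ 2.2448 → 2.245 bits.

2.245 bits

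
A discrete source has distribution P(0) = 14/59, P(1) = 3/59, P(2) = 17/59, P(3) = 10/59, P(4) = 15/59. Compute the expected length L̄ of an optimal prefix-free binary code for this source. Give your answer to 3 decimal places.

Repeatedly combine the two least-probable nodes; the expected code length is the sum of the merged weights.
merge 3/59 + 10/59 → 13/59
merge 13/59 + 14/59 → 27/59
merge 15/59 + 17/59 → 32/59
merge 27/59 + 32/59 → 1
L = 13/59 + 27/59 + 32/59 + 1 = 131/59 ≈ 2.220 bits/symbol.

2.220 bits/symbol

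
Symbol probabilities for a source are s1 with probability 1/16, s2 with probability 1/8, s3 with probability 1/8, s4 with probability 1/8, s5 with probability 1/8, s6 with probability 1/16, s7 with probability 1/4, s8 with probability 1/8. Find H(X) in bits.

2.875 bits

Each probability is a power of 1/2, so log₂(1/p) is an integer.
H = Σ p·log₂(1/p) = 1/16·4 + 1/8·3 + 1/8·3 + 1/8·3 + 1/8·3 + 1/16·4 + 1/4·2 + 1/8·3 = 2.875 bits.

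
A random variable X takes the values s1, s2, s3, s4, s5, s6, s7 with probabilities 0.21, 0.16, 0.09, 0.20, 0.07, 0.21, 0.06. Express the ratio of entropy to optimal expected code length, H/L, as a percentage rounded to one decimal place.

98.1%

Entropy H = −Σ p log₂ p ≈ 2.6578 bits.
Huffman merges: 3/50+7/100→13/100; 9/100+13/100→11/50; 4/25+1/5→9/25; 21/100+21/100→21/50; 11/50+9/25→29/50; 21/50+29/50→1. L = 271/100 ≈ 2.7100.
Efficiency = H/L = 2.6578/2.7100 = 98.1%.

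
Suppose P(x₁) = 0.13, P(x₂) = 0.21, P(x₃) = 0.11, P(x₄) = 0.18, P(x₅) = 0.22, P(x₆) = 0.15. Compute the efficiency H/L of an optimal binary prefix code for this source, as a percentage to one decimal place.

98.9%

Entropy H = −Σ p log₂ p ≈ 2.5422 bits.
Huffman merges: 11/100+13/100→6/25; 3/20+9/50→33/100; 21/100+11/50→43/100; 6/25+33/100→57/100; 43/100+57/100→1. L = 257/100 ≈ 2.5700.
Efficiency = H/L = 2.5422/2.5700 = 98.9%.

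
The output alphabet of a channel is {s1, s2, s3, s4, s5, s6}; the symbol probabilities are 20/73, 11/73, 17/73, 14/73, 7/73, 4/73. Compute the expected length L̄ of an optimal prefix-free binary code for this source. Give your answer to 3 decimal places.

2.452 bits/symbol

Repeatedly combine the two least-probable nodes; the expected code length is the sum of the merged weights.
merge 4/73 + 7/73 → 11/73
merge 11/73 + 11/73 → 22/73
merge 14/73 + 17/73 → 31/73
merge 20/73 + 22/73 → 42/73
merge 31/73 + 42/73 → 1
L = 11/73 + 22/73 + 31/73 + 42/73 + 1 = 179/73 ≈ 2.452 bits/symbol.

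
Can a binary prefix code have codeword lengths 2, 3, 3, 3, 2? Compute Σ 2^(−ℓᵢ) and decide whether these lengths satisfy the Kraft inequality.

0.875; yes

With common denominator 2^3 = 8: Σ 2^(−ℓᵢ) = 2/8 + 1/8 + 1/8 + 1/8 + 2/8 = 7/8 = 0.875.
Kraft's inequality requires Σ ≤ 1; here Σ = 0.875 ≤ 1, so such a prefix code exists.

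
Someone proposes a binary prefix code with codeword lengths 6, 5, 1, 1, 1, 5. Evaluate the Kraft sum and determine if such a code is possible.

With common denominator 2^6 = 64: Σ 2^(−ℓᵢ) = 1/64 + 2/64 + 32/64 + 32/64 + 32/64 + 2/64 = 101/64 = 1.578125.
Kraft's inequality requires Σ ≤ 1; here Σ = 1.578125 > 1, so no such prefix code exists.

1.578125; no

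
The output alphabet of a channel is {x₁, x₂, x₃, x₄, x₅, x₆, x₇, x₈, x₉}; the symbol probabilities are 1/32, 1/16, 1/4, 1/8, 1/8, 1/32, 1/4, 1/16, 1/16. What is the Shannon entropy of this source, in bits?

2.8125 bits

Each probability is a power of 1/2, so log₂(1/p) is an integer.
H = Σ p·log₂(1/p) = 1/32·5 + 1/16·4 + 1/4·2 + 1/8·3 + 1/8·3 + 1/32·5 + 1/4·2 + 1/16·4 + 1/16·4 = 2.8125 bits.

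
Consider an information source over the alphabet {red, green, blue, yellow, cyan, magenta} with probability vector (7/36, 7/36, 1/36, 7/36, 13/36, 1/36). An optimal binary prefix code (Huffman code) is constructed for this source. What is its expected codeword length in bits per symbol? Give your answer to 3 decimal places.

Repeatedly combine the two least-probable nodes; the expected code length is the sum of the merged weights.
merge 1/36 + 1/36 → 1/18
merge 1/18 + 7/36 → 1/4
merge 7/36 + 7/36 → 7/18
merge 1/4 + 13/36 → 11/18
merge 7/18 + 11/18 → 1
L = 1/18 + 1/4 + 7/18 + 11/18 + 1 = 83/36 ≈ 2.306 bits/symbol.

2.306 bits/symbol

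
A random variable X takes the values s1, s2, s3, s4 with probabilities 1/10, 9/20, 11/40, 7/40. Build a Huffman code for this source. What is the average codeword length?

Repeatedly combine the two least-probable nodes; the expected code length is the sum of the merged weights.
merge 1/10 + 7/40 → 11/40
merge 11/40 + 11/40 → 11/20
merge 9/20 + 11/20 → 1
L = 11/40 + 11/20 + 1 = 73/40 = 1.825 bits/symbol.

1.825 bits/symbol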